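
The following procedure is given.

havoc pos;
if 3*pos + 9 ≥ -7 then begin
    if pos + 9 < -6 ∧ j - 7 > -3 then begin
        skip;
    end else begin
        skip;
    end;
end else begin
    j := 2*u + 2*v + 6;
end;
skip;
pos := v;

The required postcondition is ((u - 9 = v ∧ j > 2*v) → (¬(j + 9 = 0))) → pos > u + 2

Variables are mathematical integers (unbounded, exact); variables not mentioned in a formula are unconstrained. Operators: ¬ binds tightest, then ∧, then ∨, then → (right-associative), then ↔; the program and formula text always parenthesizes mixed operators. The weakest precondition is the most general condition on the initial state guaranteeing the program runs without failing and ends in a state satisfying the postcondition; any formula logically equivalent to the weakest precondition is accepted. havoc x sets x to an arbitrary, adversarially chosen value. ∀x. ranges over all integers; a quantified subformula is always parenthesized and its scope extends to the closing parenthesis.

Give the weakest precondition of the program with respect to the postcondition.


Working backward. After the program, the postcondition ((u - 9 = v ∧ j > 2*v) → (¬(j + 9 = 0))) → pos > u + 2 must hold; in canonical form it is ((u = v + 9 ∧ j > 2*v) → (¬(j = -9))) → pos > u + 2.
Before pos := v: ((u = v + 9 ∧ j > 2*v) → (¬(j = -9))) → v > u + 2
Before skip: ((u = v + 9 ∧ j > 2*v) → (¬(j = -9))) → v > u + 2
Then branch requires ((pos < -15 ∧ j > 4) → (((u = v + 9 ∧ j > 2*v) → (¬(j = -9))) → v > u + 2)) ∧ ((¬(pos < -15 ∧ j > 4)) → (((u = v + 9 ∧ j > 2*v) → (¬(j = -9))) → v > u + 2)); else branch requires ((u = v + 9 ∧ 2*u > -6) → (¬(2*u + 2*v = -15))) → v > u + 2.
Before the if: (3*pos ≥ -16 → (((pos < -15 ∧ j > 4) → (((u = v + 9 ∧ j > 2*v) → (¬(j = -9))) → v > u + 2)) ∧ ((¬(pos < -15 ∧ j > 4)) → (((u = v + 9 ∧ j > 2*v) → (¬(j = -9))) → v > u + 2)))) ∧ ((¬(3*pos ≥ -16)) → (((u = v + 9 ∧ 2*u > -6) → (¬(2*u + 2*v = -15))) → v > u + 2))
Before havoc pos: ∀pos_1. ((3*pos_1 ≥ -16 → (((pos_1 < -15 ∧ j > 4) → (((u = v + 9 ∧ j > 2*v) → (¬(j = -9))) → v > u + 2)) ∧ ((¬(pos_1 < -15 ∧ j > 4)) → (((u = v + 9 ∧ j > 2*v) → (¬(j = -9))) → v > u + 2)))) ∧ ((¬(3*pos_1 ≥ -16)) → (((u = v + 9 ∧ 2*u > -6) → (¬(2*u + 2*v = -15))) → v > u + 2)))
Answer: WP = ∀pos_1. ((3*pos_1 ≥ -16 → (((pos_1 < -15 ∧ j > 4) → (((u = v + 9 ∧ j > 2*v) → (¬(j = -9))) → v > u + 2)) ∧ ((¬(pos_1 < -15 ∧ j > 4)) → (((u = v + 9 ∧ j > 2*v) → (¬(j = -9))) → v > u + 2)))) ∧ ((¬(3*pos_1 ≥ -16)) → (((u = v + 9 ∧ 2*u > -6) → (¬(2*u + 2*v = -15))) → v > u + 2)))


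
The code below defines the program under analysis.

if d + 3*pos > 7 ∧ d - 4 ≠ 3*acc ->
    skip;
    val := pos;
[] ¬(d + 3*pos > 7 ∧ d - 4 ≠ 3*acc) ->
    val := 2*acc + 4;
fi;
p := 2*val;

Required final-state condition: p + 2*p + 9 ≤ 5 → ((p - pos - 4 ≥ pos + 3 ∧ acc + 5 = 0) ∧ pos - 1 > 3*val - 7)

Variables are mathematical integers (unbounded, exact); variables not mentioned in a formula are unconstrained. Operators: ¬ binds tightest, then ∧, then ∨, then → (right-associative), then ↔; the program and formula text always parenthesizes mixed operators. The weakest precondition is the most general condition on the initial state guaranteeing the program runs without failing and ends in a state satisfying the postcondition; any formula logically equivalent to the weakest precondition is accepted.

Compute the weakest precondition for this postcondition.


Working backward. After the program, the postcondition p + 2*p + 9 ≤ 5 → ((p - pos - 4 ≥ pos + 3 ∧ acc + 5 = 0) ∧ pos - 1 > 3*val - 7) must hold; in canonical form it is 3*p ≤ -4 → (p ≥ 2*pos + 7 ∧ acc = -5 ∧ pos > 3*val - 6).
Before p := 2*val: 6*val ≤ -4 → (2*val ≥ 2*pos + 7 ∧ acc = -5 ∧ pos > 3*val - 6)
Then branch requires ¬(6*pos ≤ -4); else branch requires 12*acc ≤ -28 → (4*acc ≥ 2*pos - 1 ∧ acc = -5 ∧ pos > 6*acc + 6).
Before the if: ((d + 3*pos > 7 ∧ d ≠ 3*acc + 4) → (¬(6*pos ≤ -4))) ∧ ((¬(d + 3*pos > 7 ∧ d ≠ 3*acc + 4)) → (12*acc ≤ -28 → (4*acc ≥ 2*pos - 1 ∧ acc = -5 ∧ pos > 6*acc + 6)))
Answer: WP = ((d + 3*pos > 7 ∧ d ≠ 3*acc + 4) → (¬(6*pos ≤ -4))) ∧ ((¬(d + 3*pos > 7 ∧ d ≠ 3*acc + 4)) → (12*acc ≤ -28 → (4*acc ≥ 2*pos - 1 ∧ acc = -5 ∧ pos > 6*acc + 6)))


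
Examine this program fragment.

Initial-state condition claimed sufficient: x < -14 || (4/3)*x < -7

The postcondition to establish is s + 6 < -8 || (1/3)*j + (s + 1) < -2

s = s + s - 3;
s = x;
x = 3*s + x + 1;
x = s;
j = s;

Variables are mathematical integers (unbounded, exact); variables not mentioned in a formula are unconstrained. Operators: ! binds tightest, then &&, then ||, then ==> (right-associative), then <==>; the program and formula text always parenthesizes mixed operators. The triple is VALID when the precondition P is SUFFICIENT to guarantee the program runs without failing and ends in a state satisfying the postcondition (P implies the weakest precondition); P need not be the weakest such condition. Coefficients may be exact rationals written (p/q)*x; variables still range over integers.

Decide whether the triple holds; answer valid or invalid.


Working backward. After the program, the postcondition s + 6 < -8 || (1/3)*j + (s + 1) < -2 must hold; in canonical form it is s < -14 || (1/3)*j + s < -3.
Before j := s: s < -14 || (4/3)*s < -3
Before x := s: s < -14 || (4/3)*s < -3
Before x := 3*s + x + 1: s < -14 || (4/3)*s < -3
Before s := x: x < -14 || (4/3)*x < -3
Before s := s + s - 3: x < -14 || (4/3)*x < -3
The weakest precondition is x < -14 || (4/3)*x < -3.
Check whether x < -14 || (4/3)*x < -7 implies it.
Every state satisfying the precondition satisfies the weakest precondition: the implication holds.
Answer: valid


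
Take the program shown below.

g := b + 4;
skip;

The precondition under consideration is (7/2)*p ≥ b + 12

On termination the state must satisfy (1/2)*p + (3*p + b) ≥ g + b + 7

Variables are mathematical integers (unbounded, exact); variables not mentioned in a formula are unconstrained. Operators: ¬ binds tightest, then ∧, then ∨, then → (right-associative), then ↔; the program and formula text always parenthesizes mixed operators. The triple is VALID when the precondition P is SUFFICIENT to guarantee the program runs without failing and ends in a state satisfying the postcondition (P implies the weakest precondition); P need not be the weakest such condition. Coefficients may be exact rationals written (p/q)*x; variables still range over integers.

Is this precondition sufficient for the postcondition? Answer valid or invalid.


Working backward. After the program, the postcondition (1/2)*p + (3*p + b) ≥ g + b + 7 must hold; in canonical form it is (7/2)*p ≥ g + 7.
Before skip: (7/2)*p ≥ g + 7
Before g := b + 4: (7/2)*p ≥ b + 11
The weakest precondition is (7/2)*p ≥ b + 11.
Check whether (7/2)*p ≥ b + 12 implies it.
Every state satisfying the precondition satisfies the weakest precondition: the implication holds.
Answer: valid


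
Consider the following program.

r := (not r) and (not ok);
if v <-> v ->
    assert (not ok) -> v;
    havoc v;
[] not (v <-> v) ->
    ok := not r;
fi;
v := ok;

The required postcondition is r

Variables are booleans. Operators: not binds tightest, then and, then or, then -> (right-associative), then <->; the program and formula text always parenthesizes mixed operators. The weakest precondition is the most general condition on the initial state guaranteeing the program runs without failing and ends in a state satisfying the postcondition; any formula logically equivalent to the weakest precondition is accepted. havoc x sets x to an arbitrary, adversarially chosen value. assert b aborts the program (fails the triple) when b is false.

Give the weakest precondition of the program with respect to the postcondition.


Working backward. After the program, r must hold.
Before v := ok: r
Then branch requires ((not ok) -> v) and r; else branch requires r.
Before the if: ((not ok) -> v) and r
Before r := (not r) and (not ok): ((not ok) -> v) and (not r) and (not ok)
Answer: WP = ((not ok) -> v) and (not r) and (not ok)


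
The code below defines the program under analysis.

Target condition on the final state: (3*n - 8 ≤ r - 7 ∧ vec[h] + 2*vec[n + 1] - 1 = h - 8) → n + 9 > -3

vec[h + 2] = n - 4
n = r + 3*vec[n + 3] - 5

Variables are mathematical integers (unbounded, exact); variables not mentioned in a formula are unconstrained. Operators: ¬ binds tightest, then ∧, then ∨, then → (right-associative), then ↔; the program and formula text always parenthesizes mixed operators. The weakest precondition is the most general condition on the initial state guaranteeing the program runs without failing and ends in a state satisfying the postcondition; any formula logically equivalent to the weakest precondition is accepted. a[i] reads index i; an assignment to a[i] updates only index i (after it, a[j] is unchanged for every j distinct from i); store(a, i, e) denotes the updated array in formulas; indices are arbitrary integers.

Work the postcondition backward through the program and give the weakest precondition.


Working backward. After the program, the postcondition (3*n - 8 ≤ r - 7 ∧ vec[h] + 2*vec[n + 1] - 1 = h - 8) → n + 9 > -3 must hold; in canonical form it is (3*n ≤ r + 1 ∧ 2*vec[n + 1] + vec[h] = h - 7) → n > -12.
Before n := r + 3*vec[n + 3] - 5: (9*vec[n + 3] + 2*r ≤ 16 ∧ 2*vec[3*vec[n + 3] + r - 4] + vec[h] = h - 7) → 3*vec[n + 3] + r > -7
Before vec[h + 2] := n - 4: (9*store(vec, h + 2, n - 4)[n + 3] + 2*r ≤ 16 ∧ 2*store(vec, h + 2, n - 4)[3*store(vec, h + 2, n - 4)[n + 3] + r - 4] + store(vec, h + 2, n - 4)[h] = h - 7) → 3*store(vec, h + 2, n - 4)[n + 3] + r > -7
Answer: WP = (9*store(vec, h + 2, n - 4)[n + 3] + 2*r ≤ 16 ∧ 2*store(vec, h + 2, n - 4)[3*store(vec, h + 2, n - 4)[n + 3] + r - 4] + store(vec, h + 2, n - 4)[h] = h - 7) → 3*store(vec, h + 2, n - 4)[n + 3] + r > -7


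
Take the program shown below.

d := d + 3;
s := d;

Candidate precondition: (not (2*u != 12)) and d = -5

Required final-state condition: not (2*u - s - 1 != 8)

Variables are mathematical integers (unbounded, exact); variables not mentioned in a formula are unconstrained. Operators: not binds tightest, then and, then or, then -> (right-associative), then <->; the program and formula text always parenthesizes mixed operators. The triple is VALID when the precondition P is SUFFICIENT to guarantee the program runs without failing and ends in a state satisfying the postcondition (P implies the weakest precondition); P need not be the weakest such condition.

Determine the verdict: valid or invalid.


Working backward. After the program, the postcondition not (2*u - s - 1 != 8) must hold; in canonical form it is not (2*u != s + 9).
Before s := d: not (2*u != d + 9)
Before d := d + 3: not (2*u != d + 12)
The weakest precondition is not (2*u != d + 12).
Check whether (not (2*u != 12)) and d = -5 implies it.
Countermodel: at the initial state d = -5, u = 6, the precondition holds but the weakest precondition fails.
Answer: invalid


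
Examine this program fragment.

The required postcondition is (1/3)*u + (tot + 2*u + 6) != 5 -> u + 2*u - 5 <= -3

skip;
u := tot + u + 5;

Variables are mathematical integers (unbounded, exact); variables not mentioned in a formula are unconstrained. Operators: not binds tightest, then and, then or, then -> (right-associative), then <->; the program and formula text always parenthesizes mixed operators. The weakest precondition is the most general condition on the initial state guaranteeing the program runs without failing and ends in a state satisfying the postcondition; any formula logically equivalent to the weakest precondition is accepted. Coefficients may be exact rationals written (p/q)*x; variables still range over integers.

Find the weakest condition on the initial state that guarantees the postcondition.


Working backward. After the program, the postcondition (1/3)*u + (tot + 2*u + 6) != 5 -> u + 2*u - 5 <= -3 must hold; in canonical form it is tot + (7/3)*u != -1 -> 3*u <= 2.
Before u := tot + u + 5: (10/3)*tot + (7/3)*u != -38/3 -> 3*tot + 3*u <= -13
Before skip: (10/3)*tot + (7/3)*u != -38/3 -> 3*tot + 3*u <= -13
Answer: WP = (10/3)*tot + (7/3)*u != -38/3 -> 3*tot + 3*u <= -13


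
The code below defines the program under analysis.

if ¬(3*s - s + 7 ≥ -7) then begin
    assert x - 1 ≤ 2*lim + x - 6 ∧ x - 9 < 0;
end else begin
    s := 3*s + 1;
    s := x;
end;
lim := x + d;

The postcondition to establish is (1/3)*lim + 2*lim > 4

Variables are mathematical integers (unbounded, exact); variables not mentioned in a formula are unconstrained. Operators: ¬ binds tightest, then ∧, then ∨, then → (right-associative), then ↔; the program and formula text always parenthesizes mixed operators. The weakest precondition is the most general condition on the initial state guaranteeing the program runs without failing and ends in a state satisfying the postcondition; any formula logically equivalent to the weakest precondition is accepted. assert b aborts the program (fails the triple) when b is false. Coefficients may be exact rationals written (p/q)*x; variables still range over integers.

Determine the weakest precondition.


Working backward. After the program, the postcondition (1/3)*lim + 2*lim > 4 must hold; in canonical form it is (7/3)*lim > 4.
Before lim := x + d: (7/3)*d + (7/3)*x > 4
Then branch requires 2*lim ≥ 5 ∧ x < 9 ∧ (7/3)*d + (7/3)*x > 4; else branch requires (7/3)*d + (7/3)*x > 4.
Before the if: ((¬(2*s ≥ -14)) → (2*lim ≥ 5 ∧ x < 9 ∧ (7/3)*d + (7/3)*x > 4)) ∧ (2*s ≥ -14 → (7/3)*d + (7/3)*x > 4)
Answer: WP = ((¬(2*s ≥ -14)) → (2*lim ≥ 5 ∧ x < 9 ∧ (7/3)*d + (7/3)*x > 4)) ∧ (2*s ≥ -14 → (7/3)*d + (7/3)*x > 4)


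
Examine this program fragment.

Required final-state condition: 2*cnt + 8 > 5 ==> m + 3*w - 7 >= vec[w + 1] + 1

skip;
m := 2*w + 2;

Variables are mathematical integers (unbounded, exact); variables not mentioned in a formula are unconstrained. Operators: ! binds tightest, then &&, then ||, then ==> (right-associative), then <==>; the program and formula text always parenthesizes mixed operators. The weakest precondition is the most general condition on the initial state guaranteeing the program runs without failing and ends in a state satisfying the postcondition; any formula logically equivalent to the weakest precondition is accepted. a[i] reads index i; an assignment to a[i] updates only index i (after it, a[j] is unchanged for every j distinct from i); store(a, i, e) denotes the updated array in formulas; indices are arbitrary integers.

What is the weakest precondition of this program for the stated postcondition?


Working backward. After the program, the postcondition 2*cnt + 8 > 5 ==> m + 3*w - 7 >= vec[w + 1] + 1 must hold; in canonical form it is 2*cnt > -3 ==> m + 3*w >= vec[w + 1] + 8.
Before m := 2*w + 2: 2*cnt > -3 ==> 5*w >= vec[w + 1] + 6
Before skip: 2*cnt > -3 ==> 5*w >= vec[w + 1] + 6
Answer: WP = 2*cnt > -3 ==> 5*w >= vec[w + 1] + 6


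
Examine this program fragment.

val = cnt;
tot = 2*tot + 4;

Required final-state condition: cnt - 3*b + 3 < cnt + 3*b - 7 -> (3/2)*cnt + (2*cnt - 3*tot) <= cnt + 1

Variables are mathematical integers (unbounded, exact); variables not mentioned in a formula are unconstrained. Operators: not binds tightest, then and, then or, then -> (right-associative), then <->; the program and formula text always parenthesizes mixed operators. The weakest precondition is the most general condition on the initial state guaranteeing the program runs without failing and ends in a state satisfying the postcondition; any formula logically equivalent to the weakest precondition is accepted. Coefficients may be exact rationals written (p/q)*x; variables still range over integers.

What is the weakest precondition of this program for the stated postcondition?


Working backward. After the program, the postcondition cnt - 3*b + 3 < cnt + 3*b - 7 -> (3/2)*cnt + (2*cnt - 3*tot) <= cnt + 1 must hold; in canonical form it is 6*b > 10 -> (5/2)*cnt <= 3*tot + 1.
Before tot := 2*tot + 4: 6*b > 10 -> (5/2)*cnt <= 6*tot + 13
Before val := cnt: 6*b > 10 -> (5/2)*cnt <= 6*tot + 13
Answer: WP = 6*b > 10 -> (5/2)*cnt <= 6*tot + 13


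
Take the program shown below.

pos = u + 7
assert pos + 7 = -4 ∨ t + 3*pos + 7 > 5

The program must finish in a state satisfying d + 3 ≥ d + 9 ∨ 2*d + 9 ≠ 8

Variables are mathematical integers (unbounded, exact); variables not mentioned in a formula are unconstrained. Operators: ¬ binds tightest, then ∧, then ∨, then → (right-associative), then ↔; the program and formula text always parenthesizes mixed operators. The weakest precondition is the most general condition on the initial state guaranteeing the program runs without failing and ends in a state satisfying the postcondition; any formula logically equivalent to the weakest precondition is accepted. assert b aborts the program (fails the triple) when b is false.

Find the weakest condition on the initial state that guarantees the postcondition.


Working backward. After the program, the postcondition d + 3 ≥ d + 9 ∨ 2*d + 9 ≠ 8 must hold; in canonical form it is 2*d ≠ -1.
Before assert pos + 7 = -4 ∨ t + 3*pos + 7 > 5: (pos = -11 ∨ 3*pos + t > -2) ∧ 2*d ≠ -1
Before pos := u + 7: (u = -18 ∨ t + 3*u > -23) ∧ 2*d ≠ -1
Answer: WP = (u = -18 ∨ t + 3*u > -23) ∧ 2*d ≠ -1


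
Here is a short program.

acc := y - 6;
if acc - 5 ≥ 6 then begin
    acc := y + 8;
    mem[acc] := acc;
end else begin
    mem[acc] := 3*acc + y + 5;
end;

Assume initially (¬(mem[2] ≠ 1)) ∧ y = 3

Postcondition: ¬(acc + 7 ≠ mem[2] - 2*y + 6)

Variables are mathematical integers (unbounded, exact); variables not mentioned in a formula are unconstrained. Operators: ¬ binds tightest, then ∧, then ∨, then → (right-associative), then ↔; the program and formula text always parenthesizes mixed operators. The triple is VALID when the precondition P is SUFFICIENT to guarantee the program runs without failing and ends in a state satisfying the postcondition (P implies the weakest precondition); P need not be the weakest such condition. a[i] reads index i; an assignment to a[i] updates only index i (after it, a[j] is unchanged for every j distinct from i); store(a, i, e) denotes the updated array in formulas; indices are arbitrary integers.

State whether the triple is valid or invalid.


Working backward. After the program, the postcondition ¬(acc + 7 ≠ mem[2] - 2*y + 6) must hold; in canonical form it is ¬(acc + 2*y ≠ mem[2] - 1).
Then branch requires ¬(3*y ≠ store(mem, y + 8, y + 8)[2] - 9); else branch requires ¬(acc + 2*y ≠ store(mem, acc, 3*acc + y + 5)[2] - 1).
Before the if: (acc ≥ 11 → (¬(3*y ≠ store(mem, y + 8, y + 8)[2] - 9))) ∧ ((¬(acc ≥ 11)) → (¬(acc + 2*y ≠ store(mem, acc, 3*acc + y + 5)[2] - 1)))
Before acc := y - 6: (y ≥ 17 → (¬(3*y ≠ store(mem, y + 8, y + 8)[2] - 9))) ∧ ((¬(y ≥ 17)) → (¬(3*y ≠ store(mem, y - 6, 4*y - 13)[2] + 5)))
The weakest precondition is (y ≥ 17 → (¬(3*y ≠ store(mem, y + 8, y + 8)[2] - 9))) ∧ ((¬(y ≥ 17)) → (¬(3*y ≠ store(mem, y - 6, 4*y - 13)[2] + 5))).
Check whether (¬(mem[2] ≠ 1)) ∧ y = 3 implies it.
Countermodel: at the initial state mem = {[-3] = 1, [2] = 1, [11] = 1, elsewhere 1}, y = 3, the precondition holds but the weakest precondition fails.
Answer: invalid


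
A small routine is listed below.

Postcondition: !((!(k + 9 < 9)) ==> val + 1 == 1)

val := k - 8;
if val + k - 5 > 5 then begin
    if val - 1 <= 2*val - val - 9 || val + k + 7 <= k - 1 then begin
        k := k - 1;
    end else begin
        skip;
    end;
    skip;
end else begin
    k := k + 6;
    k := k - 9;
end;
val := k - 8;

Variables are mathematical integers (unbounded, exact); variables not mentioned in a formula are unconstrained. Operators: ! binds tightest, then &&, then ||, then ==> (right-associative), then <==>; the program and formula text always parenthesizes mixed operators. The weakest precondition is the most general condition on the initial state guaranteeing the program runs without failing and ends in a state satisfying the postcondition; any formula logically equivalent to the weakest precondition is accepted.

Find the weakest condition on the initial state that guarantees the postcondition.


Working backward. After the program, the postcondition !((!(k + 9 < 9)) ==> val + 1 == 1) must hold; in canonical form it is !((!(k < 0)) ==> val == 0).
Before val := k - 8: !((!(k < 0)) ==> k == 8)
Then branch requires (val <= -8 ==> (!((!(k < 1)) ==> k == 9))) && ((!(val <= -8)) ==> (!((!(k < 0)) ==> k == 8))); else branch requires !((!(k < 3)) ==> k == 11).
Before the if: (k + val > 10 ==> ((val <= -8 ==> (!((!(k < 1)) ==> k == 9))) && ((!(val <= -8)) ==> (!((!(k < 0)) ==> k == 8))))) && ((!(k + val > 10)) ==> (!((!(k < 3)) ==> k == 11)))
Before val := k - 8: (2*k > 18 ==> ((k <= 0 ==> (!((!(k < 1)) ==> k == 9))) && ((!(k <= 0)) ==> (!((!(k < 0)) ==> k == 8))))) && ((!(2*k > 18)) ==> (!((!(k < 3)) ==> k == 11)))
Answer: WP = (2*k > 18 ==> ((k <= 0 ==> (!((!(k < 1)) ==> k == 9))) && ((!(k <= 0)) ==> (!((!(k < 0)) ==> k == 8))))) && ((!(2*k > 18)) ==> (!((!(k < 3)) ==> k == 11)))


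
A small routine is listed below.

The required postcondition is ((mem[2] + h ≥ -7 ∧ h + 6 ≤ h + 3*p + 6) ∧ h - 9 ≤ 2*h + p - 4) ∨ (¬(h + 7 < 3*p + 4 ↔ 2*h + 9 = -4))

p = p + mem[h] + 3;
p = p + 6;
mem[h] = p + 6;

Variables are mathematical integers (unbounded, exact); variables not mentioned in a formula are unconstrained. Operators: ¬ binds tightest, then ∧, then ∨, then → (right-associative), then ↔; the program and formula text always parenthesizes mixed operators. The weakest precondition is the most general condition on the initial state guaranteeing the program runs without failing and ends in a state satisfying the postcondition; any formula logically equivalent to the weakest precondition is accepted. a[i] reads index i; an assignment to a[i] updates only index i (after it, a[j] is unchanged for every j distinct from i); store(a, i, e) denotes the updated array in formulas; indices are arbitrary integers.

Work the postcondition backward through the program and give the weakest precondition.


Working backward. After the program, the postcondition ((mem[2] + h ≥ -7 ∧ h + 6 ≤ h + 3*p + 6) ∧ h - 9 ≤ 2*h + p - 4) ∨ (¬(h + 7 < 3*p + 4 ↔ 2*h + 9 = -4)) must hold; in canonical form it is (mem[2] + h ≥ -7 ∧ 3*p ≥ 0 ∧ h + p ≥ -5) ∨ (¬(h < 3*p - 3 ↔ 2*h = -13)).
Before mem[h] := p + 6: (store(mem, h, p + 6)[2] + h ≥ -7 ∧ 3*p ≥ 0 ∧ h + p ≥ -5) ∨ (¬(h < 3*p - 3 ↔ 2*h = -13))
Before p := p + 6: (store(mem, h, p + 12)[2] + h ≥ -7 ∧ 3*p ≥ -18 ∧ h + p ≥ -11) ∨ (¬(h < 3*p + 15 ↔ 2*h = -13))
Before p := p + mem[h] + 3: (store(mem, h, mem[h] + p + 15)[2] + h ≥ -7 ∧ 3*mem[h] + 3*p ≥ -27 ∧ mem[h] + h + p ≥ -14) ∨ (¬(h < 3*mem[h] + 3*p + 24 ↔ 2*h = -13))
Answer: WP = (store(mem, h, mem[h] + p + 15)[2] + h ≥ -7 ∧ 3*mem[h] + 3*p ≥ -27 ∧ mem[h] + h + p ≥ -14) ∨ (¬(h < 3*mem[h] + 3*p + 24 ↔ 2*h = -13))


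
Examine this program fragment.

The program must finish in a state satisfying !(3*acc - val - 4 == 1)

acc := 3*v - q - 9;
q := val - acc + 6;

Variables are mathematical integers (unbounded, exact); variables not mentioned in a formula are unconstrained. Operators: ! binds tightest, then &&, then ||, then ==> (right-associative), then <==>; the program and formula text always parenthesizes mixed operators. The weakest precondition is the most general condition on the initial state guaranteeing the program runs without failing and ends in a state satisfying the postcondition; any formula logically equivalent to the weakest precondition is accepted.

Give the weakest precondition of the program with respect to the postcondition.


Working backward. After the program, the postcondition !(3*acc - val - 4 == 1) must hold; in canonical form it is !(3*acc == val + 5).
Before q := val - acc + 6: !(3*acc == val + 5)
Before acc := 3*v - q - 9: !(9*v == 3*q + val + 32)
Answer: WP = !(9*v == 3*q + val + 32)


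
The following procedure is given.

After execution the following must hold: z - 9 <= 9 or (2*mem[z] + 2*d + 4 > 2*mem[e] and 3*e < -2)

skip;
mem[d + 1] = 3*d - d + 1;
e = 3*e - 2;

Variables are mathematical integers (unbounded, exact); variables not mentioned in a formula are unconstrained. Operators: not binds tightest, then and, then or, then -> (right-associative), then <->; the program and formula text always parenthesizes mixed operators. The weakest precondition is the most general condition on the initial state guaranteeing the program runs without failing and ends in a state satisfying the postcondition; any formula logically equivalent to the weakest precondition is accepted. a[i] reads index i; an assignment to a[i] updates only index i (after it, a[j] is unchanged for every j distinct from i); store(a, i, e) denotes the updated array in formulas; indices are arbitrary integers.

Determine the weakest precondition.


Working backward. After the program, the postcondition z - 9 <= 9 or (2*mem[z] + 2*d + 4 > 2*mem[e] and 3*e < -2) must hold; in canonical form it is z <= 18 or (2*mem[z] + 2*d > 2*mem[e] - 4 and 3*e < -2).
Before e := 3*e - 2: z <= 18 or (2*mem[z] + 2*d > 2*mem[3*e - 2] - 4 and 9*e < 4)
Before mem[d + 1] := 3*d - d + 1: z <= 18 or (2*store(mem, d + 1, 2*d + 1)[z] + 2*d > 2*store(mem, d + 1, 2*d + 1)[3*e - 2] - 4 and 9*e < 4)
Before skip: z <= 18 or (2*store(mem, d + 1, 2*d + 1)[z] + 2*d > 2*store(mem, d + 1, 2*d + 1)[3*e - 2] - 4 and 9*e < 4)
Answer: WP = z <= 18 or (2*store(mem, d + 1, 2*d + 1)[z] + 2*d > 2*store(mem, d + 1, 2*d + 1)[3*e - 2] - 4 and 9*e < 4)


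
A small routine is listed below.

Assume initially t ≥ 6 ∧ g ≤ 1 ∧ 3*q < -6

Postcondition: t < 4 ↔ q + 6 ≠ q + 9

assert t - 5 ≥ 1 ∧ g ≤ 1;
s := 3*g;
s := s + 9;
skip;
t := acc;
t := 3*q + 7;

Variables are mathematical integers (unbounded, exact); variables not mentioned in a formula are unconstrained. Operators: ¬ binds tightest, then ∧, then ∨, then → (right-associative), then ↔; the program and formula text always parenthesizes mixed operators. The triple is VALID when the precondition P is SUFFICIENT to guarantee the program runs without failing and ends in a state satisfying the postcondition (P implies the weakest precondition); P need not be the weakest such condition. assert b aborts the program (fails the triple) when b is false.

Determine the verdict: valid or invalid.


Working backward. After the program, the postcondition t < 4 ↔ q + 6 ≠ q + 9 must hold; in canonical form it is t < 4.
Before t := 3*q + 7: 3*q < -3
Before t := acc: 3*q < -3
Before skip: 3*q < -3
Before s := s + 9: 3*q < -3
Before s := 3*g: 3*q < -3
Before assert t - 5 ≥ 1 ∧ g ≤ 1: t ≥ 6 ∧ g ≤ 1 ∧ 3*q < -3
The weakest precondition is t ≥ 6 ∧ g ≤ 1 ∧ 3*q < -3.
Check whether t ≥ 6 ∧ g ≤ 1 ∧ 3*q < -6 implies it.
Every state satisfying the precondition satisfies the weakest precondition: the implication holds.
Answer: valid


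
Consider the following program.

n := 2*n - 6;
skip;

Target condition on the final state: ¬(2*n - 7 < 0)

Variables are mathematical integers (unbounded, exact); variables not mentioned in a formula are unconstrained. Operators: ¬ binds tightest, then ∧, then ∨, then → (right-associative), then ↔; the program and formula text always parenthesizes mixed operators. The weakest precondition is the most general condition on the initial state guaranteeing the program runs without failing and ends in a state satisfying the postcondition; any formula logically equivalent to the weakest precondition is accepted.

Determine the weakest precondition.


Working backward. After the program, the postcondition ¬(2*n - 7 < 0) must hold; in canonical form it is ¬(2*n < 7).
Before skip: ¬(2*n < 7)
Before n := 2*n - 6: ¬(4*n < 19)
Answer: WP = ¬(4*n < 19)


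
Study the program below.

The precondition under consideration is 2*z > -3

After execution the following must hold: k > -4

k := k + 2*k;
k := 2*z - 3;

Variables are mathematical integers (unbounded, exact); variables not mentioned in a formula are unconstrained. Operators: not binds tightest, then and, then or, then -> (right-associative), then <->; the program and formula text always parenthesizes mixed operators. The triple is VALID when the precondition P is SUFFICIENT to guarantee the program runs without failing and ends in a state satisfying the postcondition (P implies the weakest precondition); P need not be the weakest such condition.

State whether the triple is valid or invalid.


Working backward. After the program, k > -4 must hold.
Before k := 2*z - 3: 2*z > -1
Before k := k + 2*k: 2*z > -1
The weakest precondition is 2*z > -1.
Check whether 2*z > -3 implies it.
Countermodel: at the initial state z = -1, the precondition holds but the weakest precondition fails.
Answer: invalid


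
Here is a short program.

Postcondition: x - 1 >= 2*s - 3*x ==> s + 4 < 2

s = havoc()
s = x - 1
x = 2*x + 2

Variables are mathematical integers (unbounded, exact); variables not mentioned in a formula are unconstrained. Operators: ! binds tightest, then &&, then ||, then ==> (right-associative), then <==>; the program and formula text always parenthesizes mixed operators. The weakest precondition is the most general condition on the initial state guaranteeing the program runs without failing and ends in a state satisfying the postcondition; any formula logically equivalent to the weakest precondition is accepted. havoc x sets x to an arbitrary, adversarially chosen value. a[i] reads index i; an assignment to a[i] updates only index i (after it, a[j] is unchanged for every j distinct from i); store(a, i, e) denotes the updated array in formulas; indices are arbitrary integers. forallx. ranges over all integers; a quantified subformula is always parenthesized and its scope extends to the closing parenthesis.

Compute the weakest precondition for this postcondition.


Working backward. After the program, the postcondition x - 1 >= 2*s - 3*x ==> s + 4 < 2 must hold; in canonical form it is 4*x >= 2*s + 1 ==> s < -2.
Before x := 2*x + 2: 8*x >= 2*s - 7 ==> s < -2
Before s := x - 1: 6*x >= -9 ==> x < -1
Before havoc s: 6*x >= -9 ==> x < -1
Answer: WP = 6*x >= -9 ==> x < -1


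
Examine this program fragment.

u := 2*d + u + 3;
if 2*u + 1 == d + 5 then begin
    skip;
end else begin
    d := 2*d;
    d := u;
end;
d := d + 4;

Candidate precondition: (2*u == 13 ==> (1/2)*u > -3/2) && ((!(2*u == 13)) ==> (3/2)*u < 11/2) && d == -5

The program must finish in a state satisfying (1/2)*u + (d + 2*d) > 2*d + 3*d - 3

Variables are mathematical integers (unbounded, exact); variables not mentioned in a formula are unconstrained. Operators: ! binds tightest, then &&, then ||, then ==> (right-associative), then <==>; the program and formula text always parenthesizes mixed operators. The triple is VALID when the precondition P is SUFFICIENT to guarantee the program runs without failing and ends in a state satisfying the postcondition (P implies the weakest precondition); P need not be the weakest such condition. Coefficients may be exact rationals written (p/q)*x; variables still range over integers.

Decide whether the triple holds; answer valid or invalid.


Working backward. After the program, the postcondition (1/2)*u + (d + 2*d) > 2*d + 3*d - 3 must hold; in canonical form it is (1/2)*u > 2*d - 3.
Before d := d + 4: (1/2)*u > 2*d + 5
Then branch requires (1/2)*u > 2*d + 5; else branch requires (3/2)*u < -5.
Before the if: (2*u == d + 4 ==> (1/2)*u > 2*d + 5) && ((!(2*u == d + 4)) ==> (3/2)*u < -5)
Before u := 2*d + u + 3: (3*d + 2*u == -2 ==> (1/2)*u > d + 7/2) && ((!(3*d + 2*u == -2)) ==> 3*d + (3/2)*u < -19/2)
The weakest precondition is (3*d + 2*u == -2 ==> (1/2)*u > d + 7/2) && ((!(3*d + 2*u == -2)) ==> 3*d + (3/2)*u < -19/2).
Check whether (2*u == 13 ==> (1/2)*u > -3/2) && ((!(2*u == 13)) ==> (3/2)*u < 11/2) && d == -5 implies it.
Every state satisfying the precondition satisfies the weakest precondition: the implication holds.
Answer: valid


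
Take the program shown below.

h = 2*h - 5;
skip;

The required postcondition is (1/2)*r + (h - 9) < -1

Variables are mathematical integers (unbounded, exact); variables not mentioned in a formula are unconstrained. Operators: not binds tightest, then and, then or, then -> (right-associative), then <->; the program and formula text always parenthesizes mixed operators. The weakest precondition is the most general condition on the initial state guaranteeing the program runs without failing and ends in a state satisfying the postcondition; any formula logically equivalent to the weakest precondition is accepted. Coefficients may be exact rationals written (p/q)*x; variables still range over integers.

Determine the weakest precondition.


Working backward. After the program, the postcondition (1/2)*r + (h - 9) < -1 must hold; in canonical form it is h + (1/2)*r < 8.
Before skip: h + (1/2)*r < 8
Before h := 2*h - 5: 2*h + (1/2)*r < 13
Answer: WP = 2*h + (1/2)*r < 13


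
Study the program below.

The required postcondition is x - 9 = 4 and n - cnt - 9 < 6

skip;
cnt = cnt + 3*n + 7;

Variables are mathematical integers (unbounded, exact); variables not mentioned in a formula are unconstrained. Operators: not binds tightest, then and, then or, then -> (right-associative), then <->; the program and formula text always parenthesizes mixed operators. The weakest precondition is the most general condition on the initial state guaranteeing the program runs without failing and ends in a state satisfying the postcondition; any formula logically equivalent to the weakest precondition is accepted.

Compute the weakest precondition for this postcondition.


Working backward. After the program, the postcondition x - 9 = 4 and n - cnt - 9 < 6 must hold; in canonical form it is x = 13 and n < cnt + 15.
Before cnt := cnt + 3*n + 7: x = 13 and cnt + 2*n > -22
Before skip: x = 13 and cnt + 2*n > -22
Answer: WP = x = 13 and cnt + 2*n > -22


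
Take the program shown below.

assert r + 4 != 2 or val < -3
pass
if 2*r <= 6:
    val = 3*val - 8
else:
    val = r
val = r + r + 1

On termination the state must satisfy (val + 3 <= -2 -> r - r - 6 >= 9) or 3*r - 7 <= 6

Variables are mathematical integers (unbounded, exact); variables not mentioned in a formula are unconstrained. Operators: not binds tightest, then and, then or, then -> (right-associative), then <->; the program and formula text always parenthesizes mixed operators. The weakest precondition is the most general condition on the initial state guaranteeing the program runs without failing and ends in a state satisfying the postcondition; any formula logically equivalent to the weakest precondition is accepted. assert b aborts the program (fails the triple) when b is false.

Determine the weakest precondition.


Working backward. After the program, the postcondition (val + 3 <= -2 -> r - r - 6 >= 9) or 3*r - 7 <= 6 must hold; in canonical form it is (not (val <= -5)) or 3*r <= 13.
Before val := r + r + 1: (not (2*r <= -6)) or 3*r <= 13
Then branch requires (not (2*r <= -6)) or 3*r <= 13; else branch requires (not (2*r <= -6)) or 3*r <= 13.
Before the if: (2*r <= 6 -> ((not (2*r <= -6)) or 3*r <= 13)) and ((not (2*r <= 6)) -> ((not (2*r <= -6)) or 3*r <= 13))
Before skip: (2*r <= 6 -> ((not (2*r <= -6)) or 3*r <= 13)) and ((not (2*r <= 6)) -> ((not (2*r <= -6)) or 3*r <= 13))
Before assert r + 4 != 2 or val < -3: (r != -2 or val < -3) and (2*r <= 6 -> ((not (2*r <= -6)) or 3*r <= 13)) and ((not (2*r <= 6)) -> ((not (2*r <= -6)) or 3*r <= 13))
Answer: WP = (r != -2 or val < -3) and (2*r <= 6 -> ((not (2*r <= -6)) or 3*r <= 13)) and ((not (2*r <= 6)) -> ((not (2*r <= -6)) or 3*r <= 13))


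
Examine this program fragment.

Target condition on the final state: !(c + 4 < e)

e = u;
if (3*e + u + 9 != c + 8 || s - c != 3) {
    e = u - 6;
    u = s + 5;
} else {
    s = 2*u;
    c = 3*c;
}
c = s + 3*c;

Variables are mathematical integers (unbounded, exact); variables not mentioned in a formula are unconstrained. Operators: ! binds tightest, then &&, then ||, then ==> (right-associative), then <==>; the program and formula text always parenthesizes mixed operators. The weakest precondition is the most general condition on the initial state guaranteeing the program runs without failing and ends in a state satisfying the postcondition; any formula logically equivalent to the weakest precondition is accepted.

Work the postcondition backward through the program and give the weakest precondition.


Working backward. After the program, the postcondition !(c + 4 < e) must hold; in canonical form it is !(c < e - 4).
Before c := s + 3*c: !(3*c + s < e - 4)
Then branch requires !(3*c + s < u - 10); else branch requires !(9*c + 2*u < e - 4).
Before the if: ((3*e + u != c - 1 || s != c + 3) ==> (!(3*c + s < u - 10))) && ((!(3*e + u != c - 1 || s != c + 3)) ==> (!(9*c + 2*u < e - 4)))
Before e := u: ((4*u != c - 1 || s != c + 3) ==> (!(3*c + s < u - 10))) && ((!(4*u != c - 1 || s != c + 3)) ==> (!(9*c + u < -4)))
Answer: WP = ((4*u != c - 1 || s != c + 3) ==> (!(3*c + s < u - 10))) && ((!(4*u != c - 1 || s != c + 3)) ==> (!(9*c + u < -4)))


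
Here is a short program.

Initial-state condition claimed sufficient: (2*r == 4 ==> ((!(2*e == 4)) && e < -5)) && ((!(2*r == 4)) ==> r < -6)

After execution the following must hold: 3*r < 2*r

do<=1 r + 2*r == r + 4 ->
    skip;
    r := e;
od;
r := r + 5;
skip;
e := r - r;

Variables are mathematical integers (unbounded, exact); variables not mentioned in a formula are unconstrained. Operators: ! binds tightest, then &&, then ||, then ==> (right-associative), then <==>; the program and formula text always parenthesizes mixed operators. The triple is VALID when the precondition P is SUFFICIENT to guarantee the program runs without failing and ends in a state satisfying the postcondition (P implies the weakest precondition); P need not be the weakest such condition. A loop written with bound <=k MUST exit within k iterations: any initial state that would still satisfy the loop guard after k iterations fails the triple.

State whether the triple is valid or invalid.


Working backward. After the program, the postcondition 3*r < 2*r must hold; in canonical form it is r < 0.
Before e := r - r: r < 0
Before skip: r < 0
Before r := r + 5: r < -5
Before the loop (bound <=1), unroll the exhaustion recursion (WP_0 = exit-now case; WP_j = one more guarded iteration, up to j = 1):
  WP_0: (!(2*r == 4)) && r < -5
  WP_1: (2*r == 4 ==> ((!(2*e == 4)) && e < -5)) && ((!(2*r == 4)) ==> r < -5)
So before the loop: (2*r == 4 ==> ((!(2*e == 4)) && e < -5)) && ((!(2*r == 4)) ==> r < -5)
The weakest precondition is (2*r == 4 ==> ((!(2*e == 4)) && e < -5)) && ((!(2*r == 4)) ==> r < -5).
Check whether (2*r == 4 ==> ((!(2*e == 4)) && e < -5)) && ((!(2*r == 4)) ==> r < -6) implies it.
Every state satisfying the precondition satisfies the weakest precondition: the implication holds.
Answer: valid


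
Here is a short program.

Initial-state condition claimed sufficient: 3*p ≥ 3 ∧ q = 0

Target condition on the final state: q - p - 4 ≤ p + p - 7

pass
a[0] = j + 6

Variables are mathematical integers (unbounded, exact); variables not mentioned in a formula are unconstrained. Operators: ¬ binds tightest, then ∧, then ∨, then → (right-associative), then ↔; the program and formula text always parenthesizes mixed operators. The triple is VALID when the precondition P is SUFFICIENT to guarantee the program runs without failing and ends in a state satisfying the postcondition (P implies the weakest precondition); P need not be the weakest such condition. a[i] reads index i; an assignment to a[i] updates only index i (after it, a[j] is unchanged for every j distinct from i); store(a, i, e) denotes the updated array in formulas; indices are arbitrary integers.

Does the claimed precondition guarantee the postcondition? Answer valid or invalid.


Working backward. After the program, the postcondition q - p - 4 ≤ p + p - 7 must hold; in canonical form it is q ≤ 3*p - 3.
Before a[0] := j + 6: q ≤ 3*p - 3
Before skip: q ≤ 3*p - 3
The weakest precondition is q ≤ 3*p - 3.
Check whether 3*p ≥ 3 ∧ q = 0 implies it.
Every state satisfying the precondition satisfies the weakest precondition: the implication holds.
Answer: valid
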